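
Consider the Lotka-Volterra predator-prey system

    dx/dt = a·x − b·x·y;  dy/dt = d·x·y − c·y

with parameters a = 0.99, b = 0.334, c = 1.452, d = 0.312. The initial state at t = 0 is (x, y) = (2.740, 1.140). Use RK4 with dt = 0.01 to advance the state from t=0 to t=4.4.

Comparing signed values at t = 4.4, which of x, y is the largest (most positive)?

t=0.000: state=(2.740, 1.140)
step 1 (dt=0.01): k1=(1.669, -0.681), k2=(1.678, -0.676), k3=(1.678, -0.676), k4=(1.686, -0.671); state += dt/6·(k1+2k2+2k3+k4)
t=0.010: state=(2.757, 1.133)
t=0.020: state=(2.774, 1.127)
t=0.030: state=(2.791, 1.120)
continuing one RK4 step at a time; state shown every 20 steps (Δt=0.2):
t=0.200: state=(3.108, 1.023)
t=0.400: state=(3.548, 0.941)
t=0.600: state=(4.069, 0.893)
t=0.800: state=(4.676, 0.877)
t=1.000: state=(5.374, 0.897)
t=1.200: state=(6.158, 0.961)
t=1.400: state=(7.013, 1.084)
t=1.600: state=(7.902, 1.291)
t=1.800: state=(8.746, 1.624)
t=2.000: state=(9.412, 2.143)
t=2.200: state=(9.704, 2.918)
t=2.400: state=(9.410, 3.976)
t=2.600: state=(8.443, 5.208)
t=2.800: state=(6.992, 6.315)
t=3.000: state=(5.453, 6.960)
t=3.200: state=(4.155, 7.013)
t=3.400: state=(3.209, 6.588)
t=3.600: state=(2.575, 5.894)
t=3.800: state=(2.174, 5.108)
t=4.000: state=(1.933, 4.340)
t=4.200: state=(1.806, 3.646)
t=4.400: state=(1.761, 3.047)
compare at T: x=1.761, y=3.047

largest component: y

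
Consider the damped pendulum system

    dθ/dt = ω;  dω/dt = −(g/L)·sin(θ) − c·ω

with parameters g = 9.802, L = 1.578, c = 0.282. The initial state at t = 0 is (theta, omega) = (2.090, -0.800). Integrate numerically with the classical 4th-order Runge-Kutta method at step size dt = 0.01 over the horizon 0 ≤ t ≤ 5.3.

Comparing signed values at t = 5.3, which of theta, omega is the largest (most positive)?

largest component: omega

t=0.000: state=(2.090, -0.800)
step 1 (dt=0.01): k1=(-0.800, -5.167), k2=(-0.826, -5.172), k3=(-0.826, -5.173), k4=(-0.852, -5.178); state += dt/6·(k1+2k2+2k3+k4)
t=0.010: state=(2.082, -0.852)
t=0.020: state=(2.073, -0.904)
t=0.030: state=(2.064, -0.956)
continuing one RK4 step at a time; state shown every 20 steps (Δt=0.2):
t=0.200: state=(1.825, -1.864)
t=0.400: state=(1.342, -2.957)
t=0.600: state=(0.658, -3.799)
t=0.800: state=(-0.127, -3.897)
t=1.000: state=(-0.841, -3.116)
t=1.200: state=(-1.343, -1.871)
t=1.400: state=(-1.586, -0.568)
t=1.600: state=(-1.575, 0.670)
t=1.800: state=(-1.323, 1.832)
t=2.000: state=(-0.854, 2.799)
t=2.200: state=(-0.236, 3.268)
t=2.400: state=(0.401, 2.981)
t=2.600: state=(0.914, 2.071)
t=2.800: state=(1.212, 0.893)
t=3.000: state=(1.270, -0.306)
t=3.200: state=(1.096, -1.414)
t=3.400: state=(0.720, -2.292)
t=3.600: state=(0.210, -2.707)
t=3.800: state=(-0.320, -2.485)
t=4.000: state=(-0.748, -1.724)
t=4.200: state=(-0.992, -0.694)
t=4.400: state=(-1.023, 0.376)
t=4.600: state=(-0.849, 1.338)
t=4.800: state=(-0.506, 2.027)
t=5.000: state=(-0.069, 2.257)
t=5.200: state=(0.361, 1.951)
t=5.300: state=(0.540, 1.628)
compare at T: theta=0.540, omega=1.628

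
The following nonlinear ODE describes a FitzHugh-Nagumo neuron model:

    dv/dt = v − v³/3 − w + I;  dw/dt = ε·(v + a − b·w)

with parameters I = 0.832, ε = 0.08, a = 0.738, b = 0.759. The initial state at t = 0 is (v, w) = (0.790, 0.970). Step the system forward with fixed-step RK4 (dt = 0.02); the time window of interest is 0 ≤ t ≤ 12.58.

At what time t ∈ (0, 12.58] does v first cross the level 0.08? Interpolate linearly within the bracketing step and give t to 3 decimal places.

t=0.000: state=(0.790, 0.970)
step 1 (dt=0.02): k1=(0.488, 0.063), k2=(0.489, 0.064), k3=(0.489, 0.064), k4=(0.490, 0.064); state += dt/6·(k1+2k2+2k3+k4)
t=0.020: state=(0.800, 0.971)
t=0.040: state=(0.810, 0.973)
t=0.060: state=(0.819, 0.974)
continuing one RK4 step at a time; state shown every 25 steps (Δt=0.5):
t=0.500: state=(1.040, 1.006)
t=1.000: state=(1.260, 1.051)
t=1.500: state=(1.406, 1.101)
t=2.000: state=(1.477, 1.154)
t=2.500: state=(1.496, 1.208)
t=3.000: state=(1.487, 1.259)
t=3.500: state=(1.463, 1.309)
t=4.000: state=(1.431, 1.356)
t=4.500: state=(1.394, 1.400)
t=5.000: state=(1.354, 1.441)
t=5.500: state=(1.311, 1.480)
t=6.000: state=(1.266, 1.515)
t=6.500: state=(1.217, 1.548)
t=7.000: state=(1.165, 1.578)
t=7.500: state=(1.109, 1.605)
t=8.000: state=(1.047, 1.628)
t=8.500: state=(0.976, 1.648)
t=9.000: state=(0.895, 1.665)
t=9.500: state=(0.797, 1.678)
t=10.000: state=(0.673, 1.686)
t=10.500: state=(0.508, 1.688)
t=11.000: state=(0.267, 1.682)
t=11.260: state=(0.094, 1.675)
next step: t=11.280: state=(0.079, 1.674) — v has crossed 0.08
linear interpolation between t=11.260 (0.09432) and t=11.280 (0.07920) → t≈11.279

t = 11.279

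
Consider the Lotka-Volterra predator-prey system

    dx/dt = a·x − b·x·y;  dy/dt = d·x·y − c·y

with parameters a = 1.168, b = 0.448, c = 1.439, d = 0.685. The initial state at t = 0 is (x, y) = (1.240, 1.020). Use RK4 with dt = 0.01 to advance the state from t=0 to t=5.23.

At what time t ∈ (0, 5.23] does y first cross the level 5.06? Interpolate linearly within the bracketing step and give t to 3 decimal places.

t = 2.437

t=0.000: state=(1.240, 1.020)
step 1 (dt=0.01): k1=(0.882, -0.601), k2=(0.887, -0.597), k3=(0.887, -0.597), k4=(0.891, -0.592); state += dt/6·(k1+2k2+2k3+k4)
t=0.010: state=(1.249, 1.014)
t=0.020: state=(1.258, 1.008)
t=0.030: state=(1.267, 1.002)
continuing one RK4 step at a time; state shown every 20 steps (Δt=0.2):
t=0.200: state=(1.436, 0.918)
t=0.400: state=(1.676, 0.852)
t=0.600: state=(1.965, 0.819)
t=0.800: state=(2.307, 0.823)
t=1.000: state=(2.702, 0.869)
t=1.200: state=(3.145, 0.972)
t=1.400: state=(3.613, 1.159)
t=1.600: state=(4.062, 1.471)
t=1.800: state=(4.404, 1.973)
t=2.000: state=(4.515, 2.735)
t=2.200: state=(4.270, 3.761)
t=2.400: state=(3.661, 4.873)
t=2.430: state=(3.548, 5.026)
next step: t=2.440: state=(3.509, 5.075) — y has crossed 5.06
linear interpolation between t=2.430 (5.02568) and t=2.440 (5.07507) → t≈2.437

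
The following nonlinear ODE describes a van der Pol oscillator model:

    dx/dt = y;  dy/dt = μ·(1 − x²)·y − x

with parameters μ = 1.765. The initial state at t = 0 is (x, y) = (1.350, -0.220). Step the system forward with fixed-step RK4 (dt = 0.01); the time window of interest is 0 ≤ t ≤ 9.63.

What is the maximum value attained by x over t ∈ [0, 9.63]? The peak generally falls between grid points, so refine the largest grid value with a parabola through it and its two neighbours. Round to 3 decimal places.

t=0.000: state=(1.350, -0.220)
step 1 (dt=0.01): k1=(-0.220, -1.031), k2=(-0.225, -1.023), k3=(-0.225, -1.023), k4=(-0.230, -1.016); state += dt/6·(k1+2k2+2k3+k4)
t=0.010: state=(1.348, -0.230)
t=0.020: state=(1.345, -0.240)
t=0.030: state=(1.343, -0.250)
continuing one RK4 step at a time; state shown every 50 steps (Δt=0.5):
t=0.500: state=(1.131, -0.639)
t=1.000: state=(0.684, -1.231)
t=1.500: state=(-0.277, -2.862)
t=2.000: state=(-1.764, -1.736)
t=2.500: state=(-1.982, 0.206)
t=3.000: state=(-1.817, 0.400)
t=3.500: state=(-1.593, 0.499)
t=4.000: state=(-1.307, 0.666)
t=4.500: state=(-0.891, 1.061)
t=5.000: state=(-0.112, 2.297)
t=5.500: state=(1.448, 2.950)
t=6.000: state=(2.018, -0.023)
t=6.500: state=(1.889, -0.368)
t=7.000: state=(1.682, -0.460)
t=7.500: state=(1.423, -0.591)
t=8.000: state=(1.068, -0.868)
t=8.500: state=(0.474, -1.664)
t=9.000: state=(-0.826, -3.518)
t=9.500: state=(-1.976, -0.568)
t=9.630: state=(-2.016, -0.098)
largest grid value and its neighbours: x(5.980)=2.01792, x(5.990)=2.01798, x(6.000)=2.01785
parabola through these three points peaks at t≈5.988 with x≈2.01799

max x = 2.018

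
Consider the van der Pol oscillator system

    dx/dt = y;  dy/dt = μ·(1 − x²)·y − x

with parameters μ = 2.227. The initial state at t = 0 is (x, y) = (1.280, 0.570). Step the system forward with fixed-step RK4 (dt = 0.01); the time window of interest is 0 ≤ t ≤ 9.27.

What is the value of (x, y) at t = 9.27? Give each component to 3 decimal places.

(x, y) = (0.857, -1.041)

t=0.000: state=(1.280, 0.570)
step 1 (dt=0.01): k1=(0.570, -2.090), k2=(0.560, -2.087), k3=(0.560, -2.087), k4=(0.549, -2.084); state += dt/6·(k1+2k2+2k3+k4)
t=0.010: state=(1.286, 0.549)
t=0.020: state=(1.291, 0.528)
t=0.030: state=(1.296, 0.508)
continuing one RK4 step at a time; state shown every 50 steps (Δt=0.5):
t=0.500: state=(1.345, -0.207)
t=1.000: state=(1.142, -0.588)
t=1.500: state=(0.726, -1.172)
t=2.000: state=(-0.275, -3.257)
t=2.500: state=(-1.885, -1.298)
t=3.000: state=(-1.975, 0.241)
t=3.500: state=(-1.827, 0.330)
t=4.000: state=(-1.647, 0.392)
t=4.500: state=(-1.428, 0.495)
t=5.000: state=(-1.134, 0.715)
t=5.500: state=(-0.645, 1.378)
t=6.000: state=(0.555, 3.800)
t=6.500: state=(1.975, 0.659)
t=7.000: state=(1.963, -0.268)
t=7.500: state=(1.809, -0.336)
t=8.000: state=(1.626, -0.400)
t=8.500: state=(1.402, -0.511)
t=9.000: state=(1.095, -0.753)
t=9.270: state=(0.857, -1.041)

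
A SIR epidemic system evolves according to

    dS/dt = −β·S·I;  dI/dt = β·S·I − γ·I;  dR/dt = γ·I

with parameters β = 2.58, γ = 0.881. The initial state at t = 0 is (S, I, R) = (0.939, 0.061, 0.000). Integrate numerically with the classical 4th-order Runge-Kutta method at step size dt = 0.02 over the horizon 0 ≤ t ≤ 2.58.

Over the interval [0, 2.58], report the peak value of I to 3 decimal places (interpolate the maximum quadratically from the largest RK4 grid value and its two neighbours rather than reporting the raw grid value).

t=0.000: state=(0.939, 0.061, 0.000)
step 1 (dt=0.02): k1=(-0.148, 0.094, 0.054), k2=(-0.150, 0.095, 0.055), k3=(-0.150, 0.095, 0.055), k4=(-0.152, 0.096, 0.055); state += dt/6·(k1+2k2+2k3+k4)
t=0.020: state=(0.936, 0.063, 0.001)
t=0.040: state=(0.933, 0.065, 0.002)
t=0.060: state=(0.930, 0.067, 0.003)
continuing one RK4 step at a time; state shown every 5 steps (Δt=0.1):
t=0.100: state=(0.923, 0.071, 0.006)
t=0.200: state=(0.905, 0.082, 0.013)
t=0.300: state=(0.885, 0.095, 0.020)
t=0.400: state=(0.862, 0.109, 0.029)
t=0.500: state=(0.836, 0.124, 0.040)
t=0.600: state=(0.808, 0.141, 0.051)
t=0.700: state=(0.778, 0.158, 0.064)
t=0.800: state=(0.745, 0.176, 0.079)
t=0.900: state=(0.710, 0.195, 0.095)
t=1.000: state=(0.674, 0.213, 0.113)
t=1.100: state=(0.636, 0.231, 0.133)
t=1.200: state=(0.598, 0.248, 0.154)
t=1.300: state=(0.560, 0.264, 0.177)
t=1.400: state=(0.522, 0.277, 0.200)
t=1.500: state=(0.485, 0.289, 0.225)
t=1.600: state=(0.450, 0.299, 0.251)
t=1.700: state=(0.416, 0.306, 0.278)
t=1.800: state=(0.384, 0.311, 0.305)
t=1.900: state=(0.354, 0.313, 0.333)
t=2.000: state=(0.327, 0.313, 0.360)
t=2.100: state=(0.302, 0.311, 0.388)
t=2.200: state=(0.279, 0.306, 0.415)
t=2.300: state=(0.258, 0.301, 0.442)
t=2.400: state=(0.239, 0.294, 0.468)
t=2.500: state=(0.221, 0.285, 0.493)
t=2.580: state=(0.209, 0.278, 0.513)
largest grid value and its neighbours: I(1.920)=0.31303, I(1.940)=0.31311, I(1.960)=0.31309
parabola through these three points peaks at t≈1.946 with I≈0.31311

max I = 0.313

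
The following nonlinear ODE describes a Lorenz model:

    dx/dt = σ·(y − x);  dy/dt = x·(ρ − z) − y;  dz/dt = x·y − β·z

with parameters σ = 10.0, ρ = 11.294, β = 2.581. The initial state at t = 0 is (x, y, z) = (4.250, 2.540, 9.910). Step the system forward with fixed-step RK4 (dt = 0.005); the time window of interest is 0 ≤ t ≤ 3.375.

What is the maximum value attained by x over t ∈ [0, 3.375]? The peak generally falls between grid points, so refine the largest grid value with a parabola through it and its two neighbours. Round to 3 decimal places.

t=0.000: state=(4.250, 2.540, 9.910)
step 1 (dt=0.005): k1=(-17.100, 3.342, -14.783), k2=(-16.589, 3.430, -14.761), k3=(-16.600, 3.431, -14.757), k4=(-16.098, 3.517, -14.732); state += dt/6·(k1+2k2+2k3+k4)
t=0.005: state=(4.167, 2.557, 9.836)
t=0.010: state=(4.089, 2.575, 9.763)
t=0.015: state=(4.016, 2.594, 9.690)
continuing one RK4 step at a time; state shown every 40 steps (Δt=0.2):
t=0.200: state=(3.396, 3.767, 7.590)
t=0.400: state=(4.924, 5.963, 7.730)
t=0.600: state=(6.643, 6.983, 10.990)
t=0.800: state=(5.735, 4.744, 12.439)
t=1.000: state=(4.108, 3.664, 10.388)
t=1.200: state=(4.048, 4.382, 8.635)
t=1.400: state=(5.164, 5.841, 8.887)
t=1.600: state=(6.111, 6.210, 10.928)
t=1.800: state=(5.459, 4.865, 11.600)
t=2.000: state=(4.493, 4.236, 10.286)
t=2.200: state=(4.528, 4.790, 9.226)
t=2.400: state=(5.290, 5.699, 9.590)
t=2.600: state=(5.750, 5.727, 10.833)
t=2.800: state=(5.268, 4.907, 11.052)
t=3.000: state=(4.721, 4.597, 10.192)
t=3.200: state=(4.822, 5.022, 9.614)
t=3.375: state=(5.258, 5.506, 9.891)
largest grid value and its neighbours: x(0.635)=6.70932, x(0.640)=6.70987, x(0.645)=6.70817
parabola through these three points peaks at t≈0.639 with x≈6.70994

max x = 6.710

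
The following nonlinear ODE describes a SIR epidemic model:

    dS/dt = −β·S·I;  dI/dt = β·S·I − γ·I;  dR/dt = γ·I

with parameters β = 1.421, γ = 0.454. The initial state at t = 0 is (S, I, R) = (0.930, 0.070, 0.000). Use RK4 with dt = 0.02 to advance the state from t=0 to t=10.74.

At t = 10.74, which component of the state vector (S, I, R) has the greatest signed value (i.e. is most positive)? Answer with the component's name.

t=0.000: state=(0.930, 0.070, 0.000)
step 1 (dt=0.02): k1=(-0.093, 0.061, 0.032), k2=(-0.093, 0.061, 0.032), k3=(-0.093, 0.061, 0.032), k4=(-0.094, 0.062, 0.032); state += dt/6·(k1+2k2+2k3+k4)
t=0.020: state=(0.928, 0.071, 0.001)
t=0.040: state=(0.926, 0.072, 0.001)
t=0.060: state=(0.924, 0.074, 0.002)
continuing one RK4 step at a time; state shown every 25 steps (Δt=0.5):
t=0.500: state=(0.874, 0.106, 0.020)
t=1.000: state=(0.798, 0.153, 0.049)
t=1.500: state=(0.702, 0.208, 0.090)
t=2.000: state=(0.593, 0.263, 0.144)
t=2.500: state=(0.484, 0.307, 0.209)
t=3.000: state=(0.385, 0.333, 0.282)
t=3.500: state=(0.303, 0.339, 0.358)
t=4.000: state=(0.239, 0.327, 0.434)
t=4.500: state=(0.191, 0.303, 0.506)
t=5.000: state=(0.156, 0.273, 0.571)
t=5.500: state=(0.130, 0.241, 0.630)
t=6.000: state=(0.110, 0.209, 0.681)
t=6.500: state=(0.096, 0.179, 0.725)
t=7.000: state=(0.086, 0.152, 0.762)
t=7.500: state=(0.077, 0.129, 0.794)
t=8.000: state=(0.071, 0.108, 0.821)
t=8.500: state=(0.066, 0.090, 0.843)
t=9.000: state=(0.063, 0.075, 0.862)
t=9.500: state=(0.060, 0.063, 0.878)
t=10.000: state=(0.057, 0.052, 0.891)
t=10.500: state=(0.055, 0.043, 0.901)
t=10.740: state=(0.055, 0.040, 0.906)
compare at T: S=0.055, I=0.040, R=0.906

largest component: R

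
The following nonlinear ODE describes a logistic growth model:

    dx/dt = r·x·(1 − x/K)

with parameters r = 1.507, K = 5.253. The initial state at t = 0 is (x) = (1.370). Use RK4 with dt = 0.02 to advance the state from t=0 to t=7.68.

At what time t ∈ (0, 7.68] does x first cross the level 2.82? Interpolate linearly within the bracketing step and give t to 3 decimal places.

t = 0.789

t=0.000: state=(1.370)
step 1 (dt=0.02): k1=(1.526), k2=(1.537), k3=(1.537), k4=(1.548); state += dt/6·(k1+2k2+2k3+k4)
t=0.020: state=(1.401)
t=0.040: state=(1.432)
t=0.060: state=(1.464)
continuing one RK4 step at a time; state shown every 25 steps (Δt=0.5):
t=0.500: state=(2.250)
t=0.780: state=(2.802)
next step: t=0.800: state=(2.841) — x has crossed 2.82
linear interpolation between t=0.780 (2.80177) and t=0.800 (2.84113) → t≈0.789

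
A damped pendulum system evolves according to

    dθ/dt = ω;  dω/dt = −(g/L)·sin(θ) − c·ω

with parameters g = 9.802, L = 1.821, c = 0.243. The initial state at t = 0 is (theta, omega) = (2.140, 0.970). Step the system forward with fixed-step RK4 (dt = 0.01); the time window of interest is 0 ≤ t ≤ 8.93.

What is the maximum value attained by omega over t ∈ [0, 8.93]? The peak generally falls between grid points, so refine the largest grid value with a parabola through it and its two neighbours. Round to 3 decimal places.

max omega = 3.181

t=0.000: state=(2.140, 0.970)
step 1 (dt=0.01): k1=(0.970, -4.770), k2=(0.946, -4.750), k3=(0.946, -4.750), k4=(0.922, -4.731); state += dt/6·(k1+2k2+2k3+k4)
t=0.010: state=(2.149, 0.922)
t=0.020: state=(2.158, 0.875)
t=0.030: state=(2.167, 0.829)
continuing one RK4 step at a time; state shown every 50 steps (Δt=0.5):
t=0.500: state=(2.078, -1.192)
t=1.000: state=(0.904, -3.443)
t=1.500: state=(-0.887, -2.978)
t=2.000: state=(-1.687, -0.202)
t=2.500: state=(-1.140, 2.316)
t=3.000: state=(0.334, 2.984)
t=3.500: state=(1.310, 0.690)
t=4.000: state=(1.011, -1.790)
t=4.500: state=(-0.204, -2.565)
t=5.000: state=(-1.069, -0.636)
t=5.500: state=(-0.801, 1.596)
t=6.000: state=(0.239, 2.110)
t=6.500: state=(0.907, 0.354)
t=7.000: state=(0.578, -1.528)
t=7.500: state=(-0.320, -1.658)
t=8.000: state=(-0.770, -0.009)
t=8.500: state=(-0.361, 1.462)
t=8.930: state=(0.300, 1.361)
largest grid value and its neighbours: omega(2.840)=3.18039, omega(2.850)=3.18062, omega(2.860)=3.17915
parabola through these three points peaks at t≈2.846 with omega≈3.18073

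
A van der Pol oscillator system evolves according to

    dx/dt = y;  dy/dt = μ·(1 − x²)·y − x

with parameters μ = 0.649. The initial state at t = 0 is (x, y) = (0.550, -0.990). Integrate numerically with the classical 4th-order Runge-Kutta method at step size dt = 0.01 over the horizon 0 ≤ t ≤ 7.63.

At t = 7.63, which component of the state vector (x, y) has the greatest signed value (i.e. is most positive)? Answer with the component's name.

largest component: y

t=0.000: state=(0.550, -0.990)
step 1 (dt=0.01): k1=(-0.990, -0.998), k2=(-0.995, -0.999), k3=(-0.995, -0.999), k4=(-1.000, -1.000); state += dt/6·(k1+2k2+2k3+k4)
t=0.010: state=(0.540, -1.000)
t=0.020: state=(0.530, -1.010)
t=0.030: state=(0.520, -1.020)
continuing one RK4 step at a time; state shown every 25 steps (Δt=0.25):
t=0.250: state=(0.271, -1.243)
t=0.500: state=(-0.071, -1.487)
t=0.750: state=(-0.467, -1.656)
t=1.000: state=(-0.883, -1.630)
t=1.250: state=(-1.258, -1.323)
t=1.500: state=(-1.526, -0.808)
t=1.750: state=(-1.660, -0.273)
t=2.000: state=(-1.672, 0.159)
t=2.250: state=(-1.590, 0.480)
t=2.500: state=(-1.437, 0.732)
t=2.750: state=(-1.226, 0.960)
t=3.000: state=(-0.956, 1.199)
t=3.250: state=(-0.623, 1.478)
t=3.500: state=(-0.214, 1.799)
t=3.750: state=(0.276, 2.104)
t=4.000: state=(0.822, 2.206)
t=4.250: state=(1.341, 1.869)
t=4.500: state=(1.723, 1.146)
t=4.750: state=(1.913, 0.402)
t=5.000: state=(1.942, -0.133)
t=5.250: state=(1.863, -0.476)
t=5.500: state=(1.713, -0.710)
t=5.750: state=(1.511, -0.904)
t=6.000: state=(1.261, -1.101)
t=6.250: state=(0.957, -1.333)
t=6.500: state=(0.589, -1.621)
t=6.750: state=(0.142, -1.961)
t=7.000: state=(-0.388, -2.263)
t=7.250: state=(-0.966, -2.286)
t=7.500: state=(-1.488, -1.798)
t=7.630: state=(-1.695, -1.384)
compare at T: x=-1.695, y=-1.384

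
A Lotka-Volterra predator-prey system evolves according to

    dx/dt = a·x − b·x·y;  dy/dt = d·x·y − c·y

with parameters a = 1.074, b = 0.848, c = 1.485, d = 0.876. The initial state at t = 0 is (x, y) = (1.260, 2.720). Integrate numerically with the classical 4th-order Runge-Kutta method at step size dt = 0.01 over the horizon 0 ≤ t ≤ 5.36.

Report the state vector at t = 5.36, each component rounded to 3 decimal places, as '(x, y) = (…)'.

t=0.000: state=(1.260, 2.720)
step 1 (dt=0.01): k1=(-1.553, -1.037), k2=(-1.538, -1.053), k3=(-1.538, -1.053), k4=(-1.523, -1.069); state += dt/6·(k1+2k2+2k3+k4)
t=0.010: state=(1.245, 2.709)
t=0.020: state=(1.230, 2.699)
t=0.030: state=(1.215, 2.687)
continuing one RK4 step at a time; state shown every 20 steps (Δt=0.2):
t=0.200: state=(1.005, 2.461)
t=0.400: state=(0.843, 2.147)
t=0.600: state=(0.746, 1.832)
t=0.800: state=(0.695, 1.544)
t=1.000: state=(0.677, 1.293)
t=1.200: state=(0.687, 1.082)
t=1.400: state=(0.719, 0.909)
t=1.600: state=(0.774, 0.770)
t=1.800: state=(0.850, 0.659)
t=2.000: state=(0.949, 0.573)
t=2.200: state=(1.074, 0.508)
t=2.400: state=(1.227, 0.462)
t=2.600: state=(1.410, 0.432)
t=2.800: state=(1.626, 0.419)
t=3.000: state=(1.878, 0.423)
t=3.200: state=(2.163, 0.447)
t=3.400: state=(2.475, 0.499)
t=3.600: state=(2.800, 0.588)
t=3.800: state=(3.106, 0.734)
t=4.000: state=(3.339, 0.960)
t=4.200: state=(3.425, 1.294)
t=4.400: state=(3.287, 1.738)
t=4.600: state=(2.911, 2.229)
t=4.800: state=(2.383, 2.636)
t=5.000: state=(1.851, 2.836)
t=5.200: state=(1.418, 2.801)
t=5.360: state=(1.163, 2.644)

(x, y) = (1.163, 2.644)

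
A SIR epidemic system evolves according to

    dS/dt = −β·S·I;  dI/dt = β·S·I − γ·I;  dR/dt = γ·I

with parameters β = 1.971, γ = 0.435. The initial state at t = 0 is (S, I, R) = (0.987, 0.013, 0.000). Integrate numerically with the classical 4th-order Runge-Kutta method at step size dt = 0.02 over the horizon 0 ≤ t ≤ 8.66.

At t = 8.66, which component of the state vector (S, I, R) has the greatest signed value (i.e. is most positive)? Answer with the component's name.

t=0.000: state=(0.987, 0.013, 0.000)
step 1 (dt=0.02): k1=(-0.025, 0.020, 0.006), k2=(-0.026, 0.020, 0.006), k3=(-0.026, 0.020, 0.006), k4=(-0.026, 0.020, 0.006); state += dt/6·(k1+2k2+2k3+k4)
t=0.020: state=(0.986, 0.013, 0.000)
t=0.040: state=(0.986, 0.014, 0.000)
t=0.060: state=(0.985, 0.014, 0.000)
continuing one RK4 step at a time; state shown every 25 steps (Δt=0.5):
t=0.500: state=(0.968, 0.027, 0.004)
t=1.000: state=(0.931, 0.056, 0.013)
t=1.500: state=(0.859, 0.110, 0.031)
t=2.000: state=(0.741, 0.196, 0.063)
t=2.500: state=(0.580, 0.302, 0.117)
t=3.000: state=(0.410, 0.396, 0.194)
t=3.500: state=(0.270, 0.444, 0.286)
t=4.000: state=(0.174, 0.443, 0.383)
t=4.500: state=(0.114, 0.410, 0.476)
t=5.000: state=(0.078, 0.362, 0.560)
t=5.500: state=(0.056, 0.311, 0.634)
t=6.000: state=(0.042, 0.262, 0.696)
t=6.500: state=(0.033, 0.219, 0.748)
t=7.000: state=(0.027, 0.181, 0.791)
t=7.500: state=(0.023, 0.150, 0.827)
t=8.000: state=(0.020, 0.123, 0.857)
t=8.500: state=(0.018, 0.101, 0.881)
t=8.660: state=(0.018, 0.095, 0.888)
compare at T: S=0.018, I=0.095, R=0.888

largest component: R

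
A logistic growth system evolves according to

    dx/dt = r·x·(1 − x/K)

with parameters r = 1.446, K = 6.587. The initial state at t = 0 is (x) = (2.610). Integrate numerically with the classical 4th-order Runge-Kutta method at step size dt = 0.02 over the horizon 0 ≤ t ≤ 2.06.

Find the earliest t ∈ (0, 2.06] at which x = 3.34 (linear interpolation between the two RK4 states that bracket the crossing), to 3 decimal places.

t = 0.311

t=0.000: state=(2.610)
step 1 (dt=0.02): k1=(2.279), k2=(2.285), k3=(2.285), k4=(2.292); state += dt/6·(k1+2k2+2k3+k4)
t=0.020: state=(2.656)
t=0.040: state=(2.702)
t=0.060: state=(2.748)
continuing one RK4 step at a time; state shown every 5 steps (Δt=0.1):
t=0.100: state=(2.841)
t=0.200: state=(3.076)
t=0.300: state=(3.314)
next step: t=0.320: state=(3.362) — x has crossed 3.34
linear interpolation between t=0.300 (3.31429) and t=0.320 (3.36190) → t≈0.311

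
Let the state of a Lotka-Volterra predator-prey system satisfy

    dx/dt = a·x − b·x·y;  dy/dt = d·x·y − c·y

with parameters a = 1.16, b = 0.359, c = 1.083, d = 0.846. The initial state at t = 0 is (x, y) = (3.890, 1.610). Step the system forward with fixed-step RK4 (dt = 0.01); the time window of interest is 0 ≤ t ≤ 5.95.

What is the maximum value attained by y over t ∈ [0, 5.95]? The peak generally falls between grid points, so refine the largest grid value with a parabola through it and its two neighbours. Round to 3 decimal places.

t=0.000: state=(3.890, 1.610)
step 1 (dt=0.01): k1=(2.264, 3.555), k2=(2.246, 3.610), k3=(2.245, 3.610), k4=(2.226, 3.666); state += dt/6·(k1+2k2+2k3+k4)
t=0.010: state=(3.912, 1.646)
t=0.020: state=(3.935, 1.683)
t=0.030: state=(3.956, 1.722)
continuing one RK4 step at a time; state shown every 20 steps (Δt=0.2):
t=0.200: state=(4.234, 2.587)
t=0.400: state=(4.194, 4.281)
t=0.600: state=(3.576, 6.707)
t=0.800: state=(2.547, 9.090)
t=1.000: state=(1.585, 10.344)
t=1.200: state=(0.948, 10.271)
t=1.400: state=(0.588, 9.390)
t=1.600: state=(0.394, 8.202)
t=1.800: state=(0.288, 6.991)
t=2.000: state=(0.229, 5.879)
t=2.200: state=(0.196, 4.906)
t=2.400: state=(0.180, 4.077)
t=2.600: state=(0.173, 3.382)
t=2.800: state=(0.175, 2.805)
t=3.000: state=(0.184, 2.328)
t=3.200: state=(0.199, 1.936)
t=3.400: state=(0.221, 1.615)
t=3.600: state=(0.251, 1.354)
t=3.800: state=(0.289, 1.141)
t=4.000: state=(0.338, 0.969)
t=4.200: state=(0.400, 0.830)
t=4.400: state=(0.477, 0.720)
t=4.600: state=(0.573, 0.633)
t=4.800: state=(0.692, 0.567)
t=5.000: state=(0.840, 0.520)
t=5.200: state=(1.021, 0.490)
t=5.400: state=(1.244, 0.477)
t=5.600: state=(1.516, 0.485)
t=5.800: state=(1.845, 0.519)
t=5.950: state=(2.132, 0.567)
largest grid value and its neighbours: y(1.070)=10.44881, y(1.080)=10.45116, y(1.090)=10.45056
parabola through these three points peaks at t≈1.083 with y≈10.45129

max y = 10.451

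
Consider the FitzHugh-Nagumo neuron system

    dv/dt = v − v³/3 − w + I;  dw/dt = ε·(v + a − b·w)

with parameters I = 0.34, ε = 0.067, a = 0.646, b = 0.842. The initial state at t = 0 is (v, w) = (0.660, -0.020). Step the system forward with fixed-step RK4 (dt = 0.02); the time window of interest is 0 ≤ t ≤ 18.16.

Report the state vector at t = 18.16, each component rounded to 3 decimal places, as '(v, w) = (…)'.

t=0.000: state=(0.660, -0.020)
step 1 (dt=0.02): k1=(0.924, 0.089), k2=(0.928, 0.089), k3=(0.928, 0.089), k4=(0.933, 0.090); state += dt/6·(k1+2k2+2k3+k4)
t=0.020: state=(0.679, -0.018)
t=0.040: state=(0.697, -0.016)
t=0.060: state=(0.716, -0.015)
continuing one RK4 step at a time; state shown every 50 steps (Δt=1):
t=1.000: state=(1.538, 0.097)
t=2.000: state=(1.767, 0.245)
t=3.000: state=(1.737, 0.388)
t=4.000: state=(1.673, 0.520)
t=5.000: state=(1.604, 0.640)
t=6.000: state=(1.531, 0.749)
t=7.000: state=(1.455, 0.847)
t=8.000: state=(1.373, 0.935)
t=9.000: state=(1.284, 1.012)
t=10.000: state=(1.183, 1.079)
t=11.000: state=(1.064, 1.136)
t=12.000: state=(0.910, 1.180)
t=13.000: state=(0.681, 1.210)
t=14.000: state=(0.252, 1.217)
t=15.000: state=(-0.781, 1.180)
t=16.000: state=(-1.874, 1.064)
t=17.000: state=(-1.978, 0.920)
t=18.000: state=(-1.939, 0.784)
t=18.160: state=(-1.931, 0.763)

(v, w) = (-1.931, 0.763)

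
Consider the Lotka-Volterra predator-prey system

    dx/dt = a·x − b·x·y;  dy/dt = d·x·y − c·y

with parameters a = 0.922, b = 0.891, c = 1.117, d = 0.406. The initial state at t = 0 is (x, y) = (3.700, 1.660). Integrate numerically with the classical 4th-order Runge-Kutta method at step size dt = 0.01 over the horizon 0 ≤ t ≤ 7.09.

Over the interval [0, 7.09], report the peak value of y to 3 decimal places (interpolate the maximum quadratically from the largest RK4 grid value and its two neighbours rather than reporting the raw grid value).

t=0.000: state=(3.700, 1.660)
step 1 (dt=0.01): k1=(-2.061, 0.639), k2=(-2.066, 0.634), k3=(-2.066, 0.634), k4=(-2.070, 0.628); state += dt/6·(k1+2k2+2k3+k4)
t=0.010: state=(3.679, 1.666)
t=0.020: state=(3.659, 1.673)
t=0.030: state=(3.638, 1.679)
continuing one RK4 step at a time; state shown every 25 steps (Δt=0.25):
t=0.250: state=(3.171, 1.780)
t=0.500: state=(2.673, 1.810)
t=0.750: state=(2.260, 1.757)
t=1.000: state=(1.947, 1.643)
t=1.250: state=(1.727, 1.497)
t=1.500: state=(1.586, 1.339)
t=1.750: state=(1.508, 1.184)
t=2.000: state=(1.483, 1.042)
t=2.250: state=(1.502, 0.917)
t=2.500: state=(1.561, 0.809)
t=2.750: state=(1.658, 0.721)
t=3.000: state=(1.793, 0.649)
t=3.250: state=(1.966, 0.594)
t=3.500: state=(2.179, 0.554)
t=3.750: state=(2.433, 0.530)
t=4.000: state=(2.726, 0.520)
t=4.250: state=(3.056, 0.528)
t=4.500: state=(3.412, 0.554)
t=4.750: state=(3.779, 0.604)
t=5.000: state=(4.126, 0.682)
t=5.250: state=(4.410, 0.796)
t=5.500: state=(4.575, 0.951)
t=5.750: state=(4.564, 1.146)
t=6.000: state=(4.346, 1.365)
t=6.250: state=(3.942, 1.574)
t=6.500: state=(3.431, 1.732)
t=6.750: state=(2.908, 1.806)
t=7.000: state=(2.449, 1.792)
t=7.090: state=(2.307, 1.767)
largest grid value and its neighbours: y(6.820)=1.81087, y(6.830)=1.81095, y(6.840)=1.81088
parabola through these three points peaks at t≈6.830 with y≈1.81095

max y = 1.811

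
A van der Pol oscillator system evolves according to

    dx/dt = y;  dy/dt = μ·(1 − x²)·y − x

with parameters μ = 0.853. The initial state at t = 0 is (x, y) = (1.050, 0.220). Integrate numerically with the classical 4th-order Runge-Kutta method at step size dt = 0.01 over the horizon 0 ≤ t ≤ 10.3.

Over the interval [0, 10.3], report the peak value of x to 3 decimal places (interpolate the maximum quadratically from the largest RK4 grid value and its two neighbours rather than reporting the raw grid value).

t=0.000: state=(1.050, 0.220)
step 1 (dt=0.01): k1=(0.220, -1.069), k2=(0.215, -1.070), k3=(0.215, -1.070), k4=(0.209, -1.071); state += dt/6·(k1+2k2+2k3+k4)
t=0.010: state=(1.052, 0.209)
t=0.020: state=(1.054, 0.199)
t=0.030: state=(1.056, 0.188)
continuing one RK4 step at a time; state shown every 50 steps (Δt=0.5):
t=0.500: state=(1.026, -0.309)
t=1.000: state=(0.747, -0.812)
t=1.500: state=(0.198, -1.413)
t=2.000: state=(-0.666, -1.958)
t=2.500: state=(-1.527, -1.200)
t=3.000: state=(-1.787, 0.044)
t=3.500: state=(-1.605, 0.611)
t=4.000: state=(-1.206, 0.986)
t=4.500: state=(-0.590, 1.531)
t=5.000: state=(0.380, 2.355)
t=5.500: state=(1.541, 1.830)
t=6.000: state=(1.986, 0.103)
t=6.500: state=(1.845, -0.545)
t=7.000: state=(1.494, -0.849)
t=7.500: state=(0.982, -1.234)
t=8.000: state=(0.205, -1.941)
t=8.500: state=(-0.958, -2.506)
t=9.000: state=(-1.880, -0.909)
t=9.500: state=(-1.975, 0.300)
t=10.000: state=(-1.713, 0.693)
t=10.300: state=(-1.480, 0.864)
largest grid value and its neighbours: x(6.040)=1.98867, x(6.050)=1.98875, x(6.060)=1.98862
parabola through these three points peaks at t≈6.049 with x≈1.98875

max x = 1.989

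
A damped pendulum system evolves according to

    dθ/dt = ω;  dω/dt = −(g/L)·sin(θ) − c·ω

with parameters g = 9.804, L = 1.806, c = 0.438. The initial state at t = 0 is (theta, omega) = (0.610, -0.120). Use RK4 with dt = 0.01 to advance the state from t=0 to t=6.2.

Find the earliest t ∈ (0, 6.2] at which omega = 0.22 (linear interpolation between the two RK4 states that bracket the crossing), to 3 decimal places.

t=0.000: state=(0.610, -0.120)
step 1 (dt=0.01): k1=(-0.120, -3.057), k2=(-0.135, -3.048), k3=(-0.135, -3.048), k4=(-0.150, -3.038); state += dt/6·(k1+2k2+2k3+k4)
t=0.010: state=(0.609, -0.150)
t=0.020: state=(0.607, -0.181)
t=0.030: state=(0.605, -0.211)
continuing one RK4 step at a time; state shown every 25 steps (Δt=0.25):
t=0.250: state=(0.491, -0.794)
t=0.500: state=(0.238, -1.175)
t=0.750: state=(-0.063, -1.161)
t=1.000: state=(-0.313, -0.789)
t=1.250: state=(-0.441, -0.219)
t=1.430: state=(-0.441, 0.205)
next step: t=1.440: state=(-0.439, 0.227) — omega has crossed 0.22
linear interpolation between t=1.430 (0.20455) and t=1.440 (0.22675) → t≈1.437

t = 1.437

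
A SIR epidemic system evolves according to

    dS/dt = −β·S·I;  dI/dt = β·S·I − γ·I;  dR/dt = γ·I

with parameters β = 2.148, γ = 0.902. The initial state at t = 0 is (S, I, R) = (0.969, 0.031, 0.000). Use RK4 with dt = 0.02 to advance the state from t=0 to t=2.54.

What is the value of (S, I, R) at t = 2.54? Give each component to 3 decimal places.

(S, I, R) = (0.501, 0.222, 0.277)

t=0.000: state=(0.969, 0.031, 0.000)
step 1 (dt=0.02): k1=(-0.065, 0.037, 0.028), k2=(-0.065, 0.037, 0.028), k3=(-0.065, 0.037, 0.028), k4=(-0.066, 0.037, 0.029); state += dt/6·(k1+2k2+2k3+k4)
t=0.020: state=(0.968, 0.032, 0.001)
t=0.040: state=(0.966, 0.032, 0.001)
t=0.060: state=(0.965, 0.033, 0.002)
continuing one RK4 step at a time; state shown every 5 steps (Δt=0.1):
t=0.100: state=(0.962, 0.035, 0.003)
t=0.200: state=(0.955, 0.039, 0.006)
t=0.300: state=(0.946, 0.044, 0.010)
t=0.400: state=(0.937, 0.049, 0.014)
t=0.500: state=(0.926, 0.055, 0.019)
t=0.600: state=(0.915, 0.061, 0.024)
t=0.700: state=(0.902, 0.068, 0.030)
t=0.800: state=(0.889, 0.075, 0.036)
t=0.900: state=(0.874, 0.083, 0.043)
t=1.000: state=(0.858, 0.091, 0.051)
t=1.100: state=(0.840, 0.100, 0.060)
t=1.200: state=(0.821, 0.109, 0.069)
t=1.300: state=(0.802, 0.119, 0.080)
t=1.400: state=(0.781, 0.129, 0.091)
t=1.500: state=(0.759, 0.139, 0.103)
t=1.600: state=(0.735, 0.149, 0.116)
t=1.700: state=(0.712, 0.159, 0.130)
t=1.800: state=(0.687, 0.169, 0.144)
t=1.900: state=(0.662, 0.178, 0.160)
t=2.000: state=(0.636, 0.187, 0.177)
t=2.100: state=(0.611, 0.195, 0.194)
t=2.200: state=(0.585, 0.203, 0.212)
t=2.300: state=(0.560, 0.210, 0.230)
t=2.400: state=(0.535, 0.216, 0.250)
t=2.500: state=(0.510, 0.220, 0.269)
t=2.540: state=(0.501, 0.222, 0.277)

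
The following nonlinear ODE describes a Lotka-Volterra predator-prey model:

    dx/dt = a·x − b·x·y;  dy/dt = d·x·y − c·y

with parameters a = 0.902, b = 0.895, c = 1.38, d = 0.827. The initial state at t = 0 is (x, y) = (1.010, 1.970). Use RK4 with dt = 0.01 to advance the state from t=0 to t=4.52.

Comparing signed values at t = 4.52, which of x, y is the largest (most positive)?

largest component: x

t=0.000: state=(1.010, 1.970)
step 1 (dt=0.01): k1=(-0.870, -1.073), k2=(-0.861, -1.077), k3=(-0.861, -1.077), k4=(-0.853, -1.081); state += dt/6·(k1+2k2+2k3+k4)
t=0.010: state=(1.001, 1.959)
t=0.020: state=(0.993, 1.948)
t=0.030: state=(0.985, 1.937)
continuing one RK4 step at a time; state shown every 20 steps (Δt=0.2):
t=0.200: state=(0.867, 1.744)
t=0.400: state=(0.776, 1.516)
t=0.600: state=(0.723, 1.301)
t=0.800: state=(0.698, 1.110)
t=1.000: state=(0.695, 0.945)
t=1.200: state=(0.712, 0.805)
t=1.400: state=(0.747, 0.689)
t=1.600: state=(0.798, 0.594)
t=1.800: state=(0.865, 0.517)
t=2.000: state=(0.950, 0.456)
t=2.200: state=(1.053, 0.408)
t=2.400: state=(1.176, 0.372)
t=2.600: state=(1.321, 0.347)
t=2.800: state=(1.489, 0.332)
t=3.000: state=(1.682, 0.328)
t=3.200: state=(1.899, 0.334)
t=3.400: state=(2.139, 0.354)
t=3.600: state=(2.397, 0.391)
t=3.800: state=(2.664, 0.451)
t=4.000: state=(2.921, 0.543)
t=4.200: state=(3.138, 0.680)
t=4.400: state=(3.272, 0.879)
t=4.520: state=(3.291, 1.032)
compare at T: x=3.291, y=1.032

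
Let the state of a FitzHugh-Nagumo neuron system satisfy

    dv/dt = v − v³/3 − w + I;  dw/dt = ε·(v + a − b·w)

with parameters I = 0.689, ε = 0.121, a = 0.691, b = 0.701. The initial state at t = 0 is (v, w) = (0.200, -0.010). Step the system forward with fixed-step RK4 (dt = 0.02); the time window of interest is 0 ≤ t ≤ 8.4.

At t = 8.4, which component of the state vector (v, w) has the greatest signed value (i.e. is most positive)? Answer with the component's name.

largest component: w

t=0.000: state=(0.200, -0.010)
step 1 (dt=0.02): k1=(0.896, 0.109), k2=(0.904, 0.110), k3=(0.904, 0.110), k4=(0.911, 0.111); state += dt/6·(k1+2k2+2k3+k4)
t=0.020: state=(0.218, -0.008)
t=0.040: state=(0.236, -0.006)
t=0.060: state=(0.255, -0.003)
continuing one RK4 step at a time; state shown every 25 steps (Δt=0.5):
t=0.500: state=(0.740, 0.058)
t=1.000: state=(1.347, 0.159)
t=1.500: state=(1.719, 0.286)
t=2.000: state=(1.827, 0.421)
t=2.500: state=(1.822, 0.553)
t=3.000: state=(1.782, 0.678)
t=3.500: state=(1.732, 0.795)
t=4.000: state=(1.678, 0.904)
t=4.500: state=(1.621, 1.005)
t=5.000: state=(1.563, 1.098)
t=5.500: state=(1.502, 1.184)
t=6.000: state=(1.439, 1.263)
t=6.500: state=(1.373, 1.335)
t=7.000: state=(1.303, 1.400)
t=7.500: state=(1.228, 1.458)
t=8.000: state=(1.145, 1.508)
t=8.400: state=(1.071, 1.544)
compare at T: v=1.071, w=1.544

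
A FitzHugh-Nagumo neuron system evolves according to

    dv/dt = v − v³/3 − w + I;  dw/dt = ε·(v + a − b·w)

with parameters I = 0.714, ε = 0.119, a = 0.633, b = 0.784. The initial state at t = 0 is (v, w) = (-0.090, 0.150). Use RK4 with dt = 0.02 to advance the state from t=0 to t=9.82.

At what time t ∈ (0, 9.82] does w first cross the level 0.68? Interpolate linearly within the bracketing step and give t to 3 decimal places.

t=0.000: state=(-0.090, 0.150)
step 1 (dt=0.02): k1=(0.474, 0.051), k2=(0.478, 0.051), k3=(0.478, 0.051), k4=(0.483, 0.052); state += dt/6·(k1+2k2+2k3+k4)
t=0.020: state=(-0.080, 0.151)
t=0.040: state=(-0.071, 0.152)
t=0.060: state=(-0.061, 0.153)
continuing one RK4 step at a time; state shown every 25 steps (Δt=0.5):
t=0.500: state=(0.208, 0.183)
t=1.000: state=(0.655, 0.236)
t=1.500: state=(1.195, 0.316)
t=2.000: state=(1.594, 0.421)
t=2.500: state=(1.751, 0.536)
t=3.000: state=(1.773, 0.652)
t=3.120: state=(1.769, 0.678)
next step: t=3.140: state=(1.768, 0.683) — w has crossed 0.68
linear interpolation between t=3.120 (0.67849) and t=3.140 (0.68294) → t≈3.127

t = 3.127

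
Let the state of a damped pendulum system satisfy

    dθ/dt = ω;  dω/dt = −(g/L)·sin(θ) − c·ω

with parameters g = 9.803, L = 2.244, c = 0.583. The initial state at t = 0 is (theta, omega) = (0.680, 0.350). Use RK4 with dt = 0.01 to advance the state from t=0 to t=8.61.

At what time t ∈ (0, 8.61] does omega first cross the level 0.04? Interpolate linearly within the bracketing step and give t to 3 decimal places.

t=0.000: state=(0.680, 0.350)
step 1 (dt=0.01): k1=(0.350, -2.951), k2=(0.335, -2.948), k3=(0.335, -2.948), k4=(0.321, -2.945); state += dt/6·(k1+2k2+2k3+k4)
t=0.010: state=(0.683, 0.321)
t=0.020: state=(0.686, 0.291)
t=0.030: state=(0.689, 0.262)
t=0.100: state=(0.700, 0.059)
next step: t=0.110: state=(0.701, 0.031) — omega has crossed 0.04
linear interpolation between t=0.100 (0.05917) and t=0.110 (0.03075) → t≈0.107

t = 0.107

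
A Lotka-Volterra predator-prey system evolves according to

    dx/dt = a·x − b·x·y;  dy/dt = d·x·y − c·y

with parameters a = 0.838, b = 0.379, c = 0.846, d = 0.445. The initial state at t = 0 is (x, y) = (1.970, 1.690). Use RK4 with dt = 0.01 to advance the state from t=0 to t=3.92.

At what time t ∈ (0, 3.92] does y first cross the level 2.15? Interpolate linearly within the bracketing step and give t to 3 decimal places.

t = 1.575

t=0.000: state=(1.970, 1.690)
step 1 (dt=0.01): k1=(0.389, 0.052), k2=(0.389, 0.053), k3=(0.389, 0.053), k4=(0.389, 0.055); state += dt/6·(k1+2k2+2k3+k4)
t=0.010: state=(1.974, 1.691)
t=0.020: state=(1.978, 1.691)
t=0.030: state=(1.982, 1.692)
continuing one RK4 step at a time; state shown every 20 steps (Δt=0.2):
t=0.200: state=(2.048, 1.706)
t=0.400: state=(2.126, 1.735)
t=0.600: state=(2.201, 1.776)
t=0.800: state=(2.270, 1.830)
t=1.000: state=(2.331, 1.896)
t=1.200: state=(2.381, 1.975)
t=1.400: state=(2.416, 2.064)
t=1.570: state=(2.432, 2.147)
next step: t=1.580: state=(2.433, 2.153) — y has crossed 2.15
linear interpolation between t=1.570 (2.14749) and t=1.580 (2.15257) → t≈1.575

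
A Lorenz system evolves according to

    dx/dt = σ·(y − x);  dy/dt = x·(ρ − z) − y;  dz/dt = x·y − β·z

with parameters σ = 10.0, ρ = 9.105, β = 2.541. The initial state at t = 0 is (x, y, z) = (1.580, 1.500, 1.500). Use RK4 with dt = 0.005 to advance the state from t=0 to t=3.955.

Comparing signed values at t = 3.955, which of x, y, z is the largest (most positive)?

t=0.000: state=(1.580, 1.500, 1.500)
step 1 (dt=0.005): k1=(-0.800, 10.516, -1.441), k2=(-0.517, 10.480, -1.394), k3=(-0.525, 10.485, -1.393), k4=(-0.249, 10.454, -1.345); state += dt/6·(k1+2k2+2k3+k4)
t=0.005: state=(1.577, 1.552, 1.493)
t=0.010: state=(1.577, 1.605, 1.487)
t=0.015: state=(1.580, 1.657, 1.481)
continuing one RK4 step at a time; state shown every 40 steps (Δt=0.2):
t=0.200: state=(2.842, 4.012, 1.839)
t=0.400: state=(5.990, 7.717, 5.479)
t=0.600: state=(7.229, 6.225, 11.846)
t=0.800: state=(3.883, 2.377, 10.554)
t=1.000: state=(2.262, 2.036, 7.244)
t=1.200: state=(2.512, 2.929, 5.240)
t=1.400: state=(3.845, 4.738, 5.085)
t=1.600: state=(5.683, 6.410, 7.511)
t=1.800: state=(5.837, 5.230, 10.180)
t=2.000: state=(4.192, 3.445, 9.380)
t=2.200: state=(3.363, 3.278, 7.491)
t=2.400: state=(3.706, 4.092, 6.504)
t=2.600: state=(4.689, 5.207, 7.044)
t=2.800: state=(5.356, 5.412, 8.619)
t=3.000: state=(4.893, 4.468, 9.204)
t=3.200: state=(4.123, 3.862, 8.379)
t=3.400: state=(3.960, 4.049, 7.477)
t=3.600: state=(4.369, 4.649, 7.341)
t=3.800: state=(4.869, 5.035, 8.002)
t=3.955: state=(4.946, 4.877, 8.552)
compare at T: x=4.946, y=4.877, z=8.552

largest component: z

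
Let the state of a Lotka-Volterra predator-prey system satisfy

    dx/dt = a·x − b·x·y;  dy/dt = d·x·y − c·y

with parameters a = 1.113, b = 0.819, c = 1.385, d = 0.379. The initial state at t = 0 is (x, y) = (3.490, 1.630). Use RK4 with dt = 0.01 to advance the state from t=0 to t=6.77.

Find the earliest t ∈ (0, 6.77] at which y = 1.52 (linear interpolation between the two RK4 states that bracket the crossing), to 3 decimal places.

t=0.000: state=(3.490, 1.630)
step 1 (dt=0.01): k1=(-0.775, -0.102), k2=(-0.772, -0.104), k3=(-0.772, -0.104), k4=(-0.770, -0.106); state += dt/6·(k1+2k2+2k3+k4)
t=0.010: state=(3.482, 1.629)
t=0.020: state=(3.475, 1.628)
t=0.030: state=(3.467, 1.627)
continuing one RK4 step at a time; state shown every 25 steps (Δt=0.25):
t=0.250: state=(3.313, 1.591)
t=0.500: state=(3.178, 1.530)
t=0.530: state=(3.165, 1.522)
next step: t=0.540: state=(3.161, 1.519) — y has crossed 1.52
linear interpolation between t=0.530 (1.52166) and t=0.540 (1.51883) → t≈0.536

t = 0.536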